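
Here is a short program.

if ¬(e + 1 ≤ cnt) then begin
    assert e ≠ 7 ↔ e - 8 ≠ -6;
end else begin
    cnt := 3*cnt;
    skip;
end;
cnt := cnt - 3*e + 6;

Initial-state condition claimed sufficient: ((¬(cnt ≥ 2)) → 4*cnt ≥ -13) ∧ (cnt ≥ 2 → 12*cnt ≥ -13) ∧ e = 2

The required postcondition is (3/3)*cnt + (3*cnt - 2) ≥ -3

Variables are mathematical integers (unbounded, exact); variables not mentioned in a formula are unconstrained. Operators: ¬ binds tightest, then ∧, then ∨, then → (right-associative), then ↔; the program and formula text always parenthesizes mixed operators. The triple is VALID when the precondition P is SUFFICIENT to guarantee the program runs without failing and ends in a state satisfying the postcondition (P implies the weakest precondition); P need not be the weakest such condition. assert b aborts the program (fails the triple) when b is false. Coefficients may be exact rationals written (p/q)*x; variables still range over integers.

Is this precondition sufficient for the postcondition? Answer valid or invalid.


Working backward. After the program, the postcondition (3/3)*cnt + (3*cnt - 2) ≥ -3 must hold; in canonical form it is 4*cnt ≥ -1.
Before cnt := cnt - 3*e + 6: 4*cnt ≥ 12*e - 25
Then branch requires (e ≠ 7 ↔ e ≠ 2) ∧ 4*cnt ≥ 12*e - 25; else branch requires 12*cnt ≥ 12*e - 25.
Before the if: ((¬(e ≤ cnt - 1)) → ((e ≠ 7 ↔ e ≠ 2) ∧ 4*cnt ≥ 12*e - 25)) ∧ (e ≤ cnt - 1 → 12*cnt ≥ 12*e - 25)
The weakest precondition is ((¬(e ≤ cnt - 1)) → ((e ≠ 7 ↔ e ≠ 2) ∧ 4*cnt ≥ 12*e - 25)) ∧ (e ≤ cnt - 1 → 12*cnt ≥ 12*e - 25).
Check whether ((¬(cnt ≥ 2)) → 4*cnt ≥ -13) ∧ (cnt ≥ 2 → 12*cnt ≥ -13) ∧ e = 2 implies it.
Countermodel: at the initial state cnt = -2, e = 2, the precondition holds but the weakest precondition fails.
Answer: invalid


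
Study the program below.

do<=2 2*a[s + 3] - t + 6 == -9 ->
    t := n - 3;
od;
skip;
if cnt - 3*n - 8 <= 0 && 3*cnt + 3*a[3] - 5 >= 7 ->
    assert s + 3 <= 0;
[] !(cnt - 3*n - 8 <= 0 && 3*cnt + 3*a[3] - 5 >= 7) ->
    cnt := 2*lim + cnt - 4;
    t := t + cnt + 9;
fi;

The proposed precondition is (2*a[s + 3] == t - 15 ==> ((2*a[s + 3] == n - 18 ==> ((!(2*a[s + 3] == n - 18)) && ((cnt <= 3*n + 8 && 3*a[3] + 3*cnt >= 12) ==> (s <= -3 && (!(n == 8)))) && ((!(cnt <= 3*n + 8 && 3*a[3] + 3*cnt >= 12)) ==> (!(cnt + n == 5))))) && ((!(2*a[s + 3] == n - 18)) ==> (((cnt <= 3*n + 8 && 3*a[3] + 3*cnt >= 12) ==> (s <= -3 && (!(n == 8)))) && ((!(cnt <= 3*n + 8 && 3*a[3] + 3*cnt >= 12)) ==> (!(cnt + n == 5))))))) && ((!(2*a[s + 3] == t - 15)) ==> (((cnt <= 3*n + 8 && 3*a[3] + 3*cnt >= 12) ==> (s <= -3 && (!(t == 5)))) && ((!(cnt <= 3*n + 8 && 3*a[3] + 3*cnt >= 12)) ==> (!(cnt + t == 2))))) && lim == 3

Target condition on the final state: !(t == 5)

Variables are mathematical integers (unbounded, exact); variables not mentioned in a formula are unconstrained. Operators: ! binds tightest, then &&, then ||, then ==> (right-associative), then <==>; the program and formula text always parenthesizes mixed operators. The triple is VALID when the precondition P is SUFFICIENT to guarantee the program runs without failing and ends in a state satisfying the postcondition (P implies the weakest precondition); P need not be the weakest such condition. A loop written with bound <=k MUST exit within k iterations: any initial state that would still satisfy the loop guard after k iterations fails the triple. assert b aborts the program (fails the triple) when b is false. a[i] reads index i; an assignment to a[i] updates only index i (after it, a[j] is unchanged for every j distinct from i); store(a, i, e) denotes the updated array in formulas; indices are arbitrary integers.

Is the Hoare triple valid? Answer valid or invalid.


Working backward. After the program, !(t == 5) must hold.
Then branch requires s <= -3 && (!(t == 5)); else branch requires !(cnt + 2*lim + t == 0).
Before the if: ((cnt <= 3*n + 8 && 3*a[3] + 3*cnt >= 12) ==> (s <= -3 && (!(t == 5)))) && ((!(cnt <= 3*n + 8 && 3*a[3] + 3*cnt >= 12)) ==> (!(cnt + 2*lim + t == 0)))
Before skip: ((cnt <= 3*n + 8 && 3*a[3] + 3*cnt >= 12) ==> (s <= -3 && (!(t == 5)))) && ((!(cnt <= 3*n + 8 && 3*a[3] + 3*cnt >= 12)) ==> (!(cnt + 2*lim + t == 0)))
Before the loop (bound <=2), unroll the exhaustion recursion (WP_0 = exit-now case; WP_j = one more guarded iteration, up to j = 2):
  WP_0: (!(2*a[s + 3] == t - 15)) && ((cnt <= 3*n + 8 && 3*a[3] + 3*cnt >= 12) ==> (s <= -3 && (!(t == 5)))) && ((!(cnt <= 3*n + 8 && 3*a[3] + 3*cnt >= 12)) ==> (!(cnt + 2*lim + t == 0)))
  WP_1: (2*a[s + 3] == t - 15 ==> ((!(2*a[s + 3] == n - 18)) && ((cnt <= 3*n + 8 && 3*a[3] + 3*cnt >= 12) ==> (s <= -3 && (!(n == 8)))) && ((!(cnt <= 3*n + 8 && 3*a[3] + 3*cnt >= 12)) ==> (!(cnt + 2*lim + n == 3))))) && ((!(2*a[s + 3] == t - 15)) ==> (((cnt <= 3*n + 8 && 3*a[3] + 3*cnt >= 12) ==> (s <= -3 && (!(t == 5)))) && ((!(cnt <= 3*n + 8 && 3*a[3] + 3*cnt >= 12)) ==> (!(cnt + 2*lim + t == 0)))))
  WP_2: (2*a[s + 3] == t - 15 ==> ((2*a[s + 3] == n - 18 ==> ((!(2*a[s + 3] == n - 18)) && ((cnt <= 3*n + 8 && 3*a[3] + 3*cnt >= 12) ==> (s <= -3 && (!(n == 8)))) && ((!(cnt <= 3*n + 8 && 3*a[3] + 3*cnt >= 12)) ==> (!(cnt + 2*lim + n == 3))))) && ((!(2*a[s + 3] == n - 18)) ==> (((cnt <= 3*n + 8 && 3*a[3] + 3*cnt >= 12) ==> (s <= -3 && (!(n == 8)))) && ((!(cnt <= 3*n + 8 && 3*a[3] + 3*cnt >= 12)) ==> (!(cnt + 2*lim + n == 3))))))) && ((!(2*a[s + 3] == t - 15)) ==> (((cnt <= 3*n + 8 && 3*a[3] + 3*cnt >= 12) ==> (s <= -3 && (!(t == 5)))) && ((!(cnt <= 3*n + 8 && 3*a[3] + 3*cnt >= 12)) ==> (!(cnt + 2*lim + t == 0)))))
So before the loop: (2*a[s + 3] == t - 15 ==> ((2*a[s + 3] == n - 18 ==> ((!(2*a[s + 3] == n - 18)) && ((cnt <= 3*n + 8 && 3*a[3] + 3*cnt >= 12) ==> (s <= -3 && (!(n == 8)))) && ((!(cnt <= 3*n + 8 && 3*a[3] + 3*cnt >= 12)) ==> (!(cnt + 2*lim + n == 3))))) && ((!(2*a[s + 3] == n - 18)) ==> (((cnt <= 3*n + 8 && 3*a[3] + 3*cnt >= 12) ==> (s <= -3 && (!(n == 8)))) && ((!(cnt <= 3*n + 8 && 3*a[3] + 3*cnt >= 12)) ==> (!(cnt + 2*lim + n == 3))))))) && ((!(2*a[s + 3] == t - 15)) ==> (((cnt <= 3*n + 8 && 3*a[3] + 3*cnt >= 12) ==> (s <= -3 && (!(t == 5)))) && ((!(cnt <= 3*n + 8 && 3*a[3] + 3*cnt >= 12)) ==> (!(cnt + 2*lim + t == 0)))))
The weakest precondition is (2*a[s + 3] == t - 15 ==> ((2*a[s + 3] == n - 18 ==> ((!(2*a[s + 3] == n - 18)) && ((cnt <= 3*n + 8 && 3*a[3] + 3*cnt >= 12) ==> (s <= -3 && (!(n == 8)))) && ((!(cnt <= 3*n + 8 && 3*a[3] + 3*cnt >= 12)) ==> (!(cnt + 2*lim + n == 3))))) && ((!(2*a[s + 3] == n - 18)) ==> (((cnt <= 3*n + 8 && 3*a[3] + 3*cnt >= 12) ==> (s <= -3 && (!(n == 8)))) && ((!(cnt <= 3*n + 8 && 3*a[3] + 3*cnt >= 12)) ==> (!(cnt + 2*lim + n == 3))))))) && ((!(2*a[s + 3] == t - 15)) ==> (((cnt <= 3*n + 8 && 3*a[3] + 3*cnt >= 12) ==> (s <= -3 && (!(t == 5)))) && ((!(cnt <= 3*n + 8 && 3*a[3] + 3*cnt >= 12)) ==> (!(cnt + 2*lim + t == 0))))).
Check whether (2*a[s + 3] == t - 15 ==> ((2*a[s + 3] == n - 18 ==> ((!(2*a[s + 3] == n - 18)) && ((cnt <= 3*n + 8 && 3*a[3] + 3*cnt >= 12) ==> (s <= -3 && (!(n == 8)))) && ((!(cnt <= 3*n + 8 && 3*a[3] + 3*cnt >= 12)) ==> (!(cnt + n == 5))))) && ((!(2*a[s + 3] == n - 18)) ==> (((cnt <= 3*n + 8 && 3*a[3] + 3*cnt >= 12) ==> (s <= -3 && (!(n == 8)))) && ((!(cnt <= 3*n + 8 && 3*a[3] + 3*cnt >= 12)) ==> (!(cnt + n == 5))))))) && ((!(2*a[s + 3] == t - 15)) ==> (((cnt <= 3*n + 8 && 3*a[3] + 3*cnt >= 12) ==> (s <= -3 && (!(t == 5)))) && ((!(cnt <= 3*n + 8 && 3*a[3] + 3*cnt >= 12)) ==> (!(cnt + t == 2))))) && lim == 3 implies it.
Countermodel: at the initial state a = {[0] = -11, [3] = -11, elsewhere -11}, cnt = 0, lim = 3, n = -3, s = -3, t = -6, the precondition holds but the weakest precondition fails.
Answer: invalid


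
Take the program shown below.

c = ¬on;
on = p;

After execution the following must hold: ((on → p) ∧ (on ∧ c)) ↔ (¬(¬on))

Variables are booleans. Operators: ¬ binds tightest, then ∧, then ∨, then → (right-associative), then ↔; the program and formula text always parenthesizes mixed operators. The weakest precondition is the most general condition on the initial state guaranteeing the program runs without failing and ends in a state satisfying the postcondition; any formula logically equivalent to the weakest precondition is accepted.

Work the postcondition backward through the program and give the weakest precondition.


Working backward. After the program, the postcondition ((on → p) ∧ (on ∧ c)) ↔ (¬(¬on)) must hold; in canonical form it is ((on → p) ∧ on ∧ c) ↔ on.
Before on := p: (p ∧ c) ↔ p
Before c := ¬on: (p ∧ (¬on)) ↔ p
Answer: WP = (p ∧ (¬on)) ↔ p


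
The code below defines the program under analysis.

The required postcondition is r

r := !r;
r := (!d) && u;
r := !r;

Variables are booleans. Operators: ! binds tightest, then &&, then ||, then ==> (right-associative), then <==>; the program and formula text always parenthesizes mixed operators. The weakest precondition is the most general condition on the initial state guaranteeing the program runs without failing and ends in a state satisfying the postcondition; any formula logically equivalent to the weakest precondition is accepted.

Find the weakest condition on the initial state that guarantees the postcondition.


Working backward. After the program, r must hold.
Before r := !r: !r
Before r := (!d) && u: !((!d) && u)
Before r := !r: !((!d) && u)
Answer: WP = !((!d) && u)


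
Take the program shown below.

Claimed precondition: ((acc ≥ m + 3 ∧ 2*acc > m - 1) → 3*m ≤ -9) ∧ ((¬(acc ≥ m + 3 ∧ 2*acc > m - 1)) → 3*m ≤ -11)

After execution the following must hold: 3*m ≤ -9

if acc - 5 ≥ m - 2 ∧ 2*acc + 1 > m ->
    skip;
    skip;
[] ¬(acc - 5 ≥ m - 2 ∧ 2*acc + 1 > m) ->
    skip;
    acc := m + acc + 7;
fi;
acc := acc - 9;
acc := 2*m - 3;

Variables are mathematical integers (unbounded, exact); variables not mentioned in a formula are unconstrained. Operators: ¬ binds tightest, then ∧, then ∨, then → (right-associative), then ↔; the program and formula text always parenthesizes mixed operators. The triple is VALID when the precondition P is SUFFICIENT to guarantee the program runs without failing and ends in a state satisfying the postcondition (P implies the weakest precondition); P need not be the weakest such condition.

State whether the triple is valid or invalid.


Working backward. After the program, 3*m ≤ -9 must hold.
Before acc := 2*m - 3: 3*m ≤ -9
Before acc := acc - 9: 3*m ≤ -9
Then branch requires 3*m ≤ -9; else branch requires 3*m ≤ -9.
Before the if: ((acc ≥ m + 3 ∧ 2*acc > m - 1) → 3*m ≤ -9) ∧ ((¬(acc ≥ m + 3 ∧ 2*acc > m - 1)) → 3*m ≤ -9)
The weakest precondition is ((acc ≥ m + 3 ∧ 2*acc > m - 1) → 3*m ≤ -9) ∧ ((¬(acc ≥ m + 3 ∧ 2*acc > m - 1)) → 3*m ≤ -9).
Check whether ((acc ≥ m + 3 ∧ 2*acc > m - 1) → 3*m ≤ -9) ∧ ((¬(acc ≥ m + 3 ∧ 2*acc > m - 1)) → 3*m ≤ -11) implies it.
Every state satisfying the precondition satisfies the weakest precondition: the implication holds.
Answer: valid


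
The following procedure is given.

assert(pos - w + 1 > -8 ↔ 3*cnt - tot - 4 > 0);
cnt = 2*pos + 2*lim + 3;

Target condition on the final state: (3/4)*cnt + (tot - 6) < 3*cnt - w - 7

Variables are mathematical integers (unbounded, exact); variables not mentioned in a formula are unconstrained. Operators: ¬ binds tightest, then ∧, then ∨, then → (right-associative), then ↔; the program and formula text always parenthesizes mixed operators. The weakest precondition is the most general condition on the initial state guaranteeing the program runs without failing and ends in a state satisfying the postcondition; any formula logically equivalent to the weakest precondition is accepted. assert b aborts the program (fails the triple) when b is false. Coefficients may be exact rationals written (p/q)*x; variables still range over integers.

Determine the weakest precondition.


Working backward. After the program, the postcondition (3/4)*cnt + (tot - 6) < 3*cnt - w - 7 must hold; in canonical form it is tot + w < (9/4)*cnt - 1.
Before cnt := 2*pos + 2*lim + 3: tot + w < (9/2)*lim + (9/2)*pos + 23/4
Before assert pos - w + 1 > -8 ↔ 3*cnt - tot - 4 > 0: (pos > w - 9 ↔ 3*cnt > tot + 4) ∧ tot + w < (9/2)*lim + (9/2)*pos + 23/4
Answer: WP = (pos > w - 9 ↔ 3*cnt > tot + 4) ∧ tot + w < (9/2)*lim + (9/2)*pos + 23/4


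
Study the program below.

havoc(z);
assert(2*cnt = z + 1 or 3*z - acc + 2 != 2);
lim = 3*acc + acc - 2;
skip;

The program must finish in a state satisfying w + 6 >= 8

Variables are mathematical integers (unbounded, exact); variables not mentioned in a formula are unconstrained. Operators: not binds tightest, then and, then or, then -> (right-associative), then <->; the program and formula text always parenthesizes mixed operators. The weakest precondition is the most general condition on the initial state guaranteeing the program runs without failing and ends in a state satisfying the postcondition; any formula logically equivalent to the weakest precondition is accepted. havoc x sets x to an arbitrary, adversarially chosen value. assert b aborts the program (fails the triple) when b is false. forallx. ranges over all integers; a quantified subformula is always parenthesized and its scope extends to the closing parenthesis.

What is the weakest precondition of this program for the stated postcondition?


Working backward. After the program, the postcondition w + 6 >= 8 must hold; in canonical form it is w >= 2.
Before skip: w >= 2
Before lim := 3*acc + acc - 2: w >= 2
Before assert 2*cnt = z + 1 or 3*z - acc + 2 != 2: (2*cnt = z + 1 or 3*z != acc) and w >= 2
Before havoc z: forall z_1. ((2*cnt = z_1 + 1 or 3*z_1 != acc) and w >= 2)
Answer: WP = forall z_1. ((2*cnt = z_1 + 1 or 3*z_1 != acc) and w >= 2)


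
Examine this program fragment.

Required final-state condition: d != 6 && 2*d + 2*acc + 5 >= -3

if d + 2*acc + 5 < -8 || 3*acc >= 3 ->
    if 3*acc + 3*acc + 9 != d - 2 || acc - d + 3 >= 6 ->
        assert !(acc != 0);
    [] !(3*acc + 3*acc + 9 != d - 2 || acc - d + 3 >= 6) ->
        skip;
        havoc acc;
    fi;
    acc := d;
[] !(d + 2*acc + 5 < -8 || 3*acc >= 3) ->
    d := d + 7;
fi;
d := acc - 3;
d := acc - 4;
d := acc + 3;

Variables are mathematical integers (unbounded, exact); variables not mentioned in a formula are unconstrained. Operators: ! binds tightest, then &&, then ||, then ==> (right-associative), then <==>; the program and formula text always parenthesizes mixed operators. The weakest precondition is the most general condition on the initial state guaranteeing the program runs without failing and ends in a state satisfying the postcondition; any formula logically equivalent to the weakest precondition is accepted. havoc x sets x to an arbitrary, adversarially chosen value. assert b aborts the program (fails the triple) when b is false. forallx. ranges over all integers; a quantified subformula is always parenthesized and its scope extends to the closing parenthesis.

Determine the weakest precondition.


Working backward. After the program, the postcondition d != 6 && 2*d + 2*acc + 5 >= -3 must hold; in canonical form it is d != 6 && 2*acc + 2*d >= -8.
Before d := acc + 3: acc != 3 && 4*acc >= -14
Before d := acc - 4: acc != 3 && 4*acc >= -14
Before d := acc - 3: acc != 3 && 4*acc >= -14
Then branch requires ((6*acc != d - 11 || acc >= d + 3) ==> ((!(acc != 0)) && d != 3 && 4*d >= -14)) && ((!(6*acc != d - 11 || acc >= d + 3)) ==> (d != 3 && 4*d >= -14)); else branch requires acc != 3 && 4*acc >= -14.
Before the if: ((2*acc + d < -13 || 3*acc >= 3) ==> (((6*acc != d - 11 || acc >= d + 3) ==> ((!(acc != 0)) && d != 3 && 4*d >= -14)) && ((!(6*acc != d - 11 || acc >= d + 3)) ==> (d != 3 && 4*d >= -14)))) && ((!(2*acc + d < -13 || 3*acc >= 3)) ==> (acc != 3 && 4*acc >= -14))
Answer: WP = ((2*acc + d < -13 || 3*acc >= 3) ==> (((6*acc != d - 11 || acc >= d + 3) ==> ((!(acc != 0)) && d != 3 && 4*d >= -14)) && ((!(6*acc != d - 11 || acc >= d + 3)) ==> (d != 3 && 4*d >= -14)))) && ((!(2*acc + d < -13 || 3*acc >= 3)) ==> (acc != 3 && 4*acc >= -14))


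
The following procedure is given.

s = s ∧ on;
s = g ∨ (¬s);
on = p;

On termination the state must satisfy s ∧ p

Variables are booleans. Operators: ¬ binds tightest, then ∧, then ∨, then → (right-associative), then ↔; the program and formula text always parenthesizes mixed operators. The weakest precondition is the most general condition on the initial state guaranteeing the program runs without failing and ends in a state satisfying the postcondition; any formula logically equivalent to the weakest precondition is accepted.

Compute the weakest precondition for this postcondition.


Working backward. After the program, s ∧ p must hold.
Before on := p: s ∧ p
Before s := g ∨ (¬s): (g ∨ (¬s)) ∧ p
Before s := s ∧ on: (g ∨ (¬(s ∧ on))) ∧ p
Answer: WP = (g ∨ (¬(s ∧ on))) ∧ p


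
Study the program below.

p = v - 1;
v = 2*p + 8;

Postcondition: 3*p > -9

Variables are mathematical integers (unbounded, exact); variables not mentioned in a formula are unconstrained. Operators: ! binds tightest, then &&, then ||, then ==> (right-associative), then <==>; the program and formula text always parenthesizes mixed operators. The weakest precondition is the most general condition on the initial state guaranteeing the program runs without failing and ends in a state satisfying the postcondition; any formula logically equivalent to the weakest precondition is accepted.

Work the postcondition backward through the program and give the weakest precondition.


Working backward. After the program, 3*p > -9 must hold.
Before v := 2*p + 8: 3*p > -9
Before p := v - 1: 3*v > -6
Answer: WP = 3*v > -6


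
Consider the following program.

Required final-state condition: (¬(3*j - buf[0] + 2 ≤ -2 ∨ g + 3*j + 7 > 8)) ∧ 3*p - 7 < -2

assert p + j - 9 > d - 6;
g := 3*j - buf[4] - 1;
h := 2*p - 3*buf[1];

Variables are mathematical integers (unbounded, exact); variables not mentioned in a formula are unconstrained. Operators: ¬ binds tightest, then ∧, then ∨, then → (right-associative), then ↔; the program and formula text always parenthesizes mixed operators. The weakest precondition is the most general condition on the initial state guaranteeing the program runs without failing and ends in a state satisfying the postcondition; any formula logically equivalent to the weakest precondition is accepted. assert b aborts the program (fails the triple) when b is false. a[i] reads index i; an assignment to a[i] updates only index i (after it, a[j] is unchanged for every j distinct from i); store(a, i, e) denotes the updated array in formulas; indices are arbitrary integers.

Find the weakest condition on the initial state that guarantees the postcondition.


Working backward. After the program, the postcondition (¬(3*j - buf[0] + 2 ≤ -2 ∨ g + 3*j + 7 > 8)) ∧ 3*p - 7 < -2 must hold; in canonical form it is (¬(3*j ≤ buf[0] - 4 ∨ g + 3*j > 1)) ∧ 3*p < 5.
Before h := 2*p - 3*buf[1]: (¬(3*j ≤ buf[0] - 4 ∨ g + 3*j > 1)) ∧ 3*p < 5
Before g := 3*j - buf[4] - 1: (¬(3*j ≤ buf[0] - 4 ∨ 6*j > buf[4] + 2)) ∧ 3*p < 5
Before assert p + j - 9 > d - 6: j + p > d + 3 ∧ (¬(3*j ≤ buf[0] - 4 ∨ 6*j > buf[4] + 2)) ∧ 3*p < 5
Answer: WP = j + p > d + 3 ∧ (¬(3*j ≤ buf[0] - 4 ∨ 6*j > buf[4] + 2)) ∧ 3*p < 5


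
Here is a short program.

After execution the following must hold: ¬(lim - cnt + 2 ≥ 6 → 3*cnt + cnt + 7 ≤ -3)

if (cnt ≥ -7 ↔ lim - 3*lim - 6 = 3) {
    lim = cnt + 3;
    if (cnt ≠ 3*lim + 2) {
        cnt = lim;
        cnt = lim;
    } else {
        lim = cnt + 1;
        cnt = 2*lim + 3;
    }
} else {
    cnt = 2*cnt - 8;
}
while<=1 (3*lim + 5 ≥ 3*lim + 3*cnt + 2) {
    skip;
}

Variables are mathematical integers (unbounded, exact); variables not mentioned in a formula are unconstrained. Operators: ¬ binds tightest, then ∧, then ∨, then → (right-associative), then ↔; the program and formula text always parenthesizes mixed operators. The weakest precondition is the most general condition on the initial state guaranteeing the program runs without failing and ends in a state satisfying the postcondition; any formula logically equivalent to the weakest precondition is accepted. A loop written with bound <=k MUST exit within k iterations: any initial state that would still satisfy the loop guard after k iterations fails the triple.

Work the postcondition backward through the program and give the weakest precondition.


Working backward. After the program, the postcondition ¬(lim - cnt + 2 ≥ 6 → 3*cnt + cnt + 7 ≤ -3) must hold; in canonical form it is ¬(lim ≥ cnt + 4 → 4*cnt ≤ -10).
Before the loop (bound <=1), unroll the exhaustion recursion (WP_0 = exit-now case; WP_j = one more guarded iteration, up to j = 1):
  WP_0: (¬(3*cnt ≤ 3)) ∧ (¬(lim ≥ cnt + 4 → 4*cnt ≤ -10))
  WP_1: (3*cnt ≤ 3 → ((¬(3*cnt ≤ 3)) ∧ (¬(lim ≥ cnt + 4 → 4*cnt ≤ -10)))) ∧ ((¬(3*cnt ≤ 3)) → (¬(lim ≥ cnt + 4 → 4*cnt ≤ -10)))
So before the loop: (3*cnt ≤ 3 → ((¬(3*cnt ≤ 3)) ∧ (¬(lim ≥ cnt + 4 → 4*cnt ≤ -10)))) ∧ ((¬(3*cnt ≤ 3)) → (¬(lim ≥ cnt + 4 → 4*cnt ≤ -10)))
Then branch requires (¬(2*cnt ≠ -11)) ∧ ((¬(2*cnt ≠ -11)) → ((6*cnt ≤ -12 → ((¬(6*cnt ≤ -12)) ∧ (¬(cnt ≤ -8 → 8*cnt ≤ -30)))) ∧ ((¬(6*cnt ≤ -12)) → (¬(cnt ≤ -8 → 8*cnt ≤ -30))))); else branch requires (6*cnt ≤ 27 → ((¬(6*cnt ≤ 27)) ∧ (¬(lim ≥ 2*cnt - 4 → 8*cnt ≤ 22)))) ∧ ((¬(6*cnt ≤ 27)) → (¬(lim ≥ 2*cnt - 4 → 8*cnt ≤ 22))).
Before the if: ((cnt ≥ -7 ↔ 2*lim = -9) → ((¬(2*cnt ≠ -11)) ∧ ((¬(2*cnt ≠ -11)) → ((6*cnt ≤ -12 → ((¬(6*cnt ≤ -12)) ∧ (¬(cnt ≤ -8 → 8*cnt ≤ -30)))) ∧ ((¬(6*cnt ≤ -12)) → (¬(cnt ≤ -8 → 8*cnt ≤ -30))))))) ∧ ((¬(cnt ≥ -7 ↔ 2*lim = -9)) → ((6*cnt ≤ 27 → ((¬(6*cnt ≤ 27)) ∧ (¬(lim ≥ 2*cnt - 4 → 8*cnt ≤ 22)))) ∧ ((¬(6*cnt ≤ 27)) → (¬(lim ≥ 2*cnt - 4 → 8*cnt ≤ 22)))))
Answer: WP = ((cnt ≥ -7 ↔ 2*lim = -9) → ((¬(2*cnt ≠ -11)) ∧ ((¬(2*cnt ≠ -11)) → ((6*cnt ≤ -12 → ((¬(6*cnt ≤ -12)) ∧ (¬(cnt ≤ -8 → 8*cnt ≤ -30)))) ∧ ((¬(6*cnt ≤ -12)) → (¬(cnt ≤ -8 → 8*cnt ≤ -30))))))) ∧ ((¬(cnt ≥ -7 ↔ 2*lim = -9)) → ((6*cnt ≤ 27 → ((¬(6*cnt ≤ 27)) ∧ (¬(lim ≥ 2*cnt - 4 → 8*cnt ≤ 22)))) ∧ ((¬(6*cnt ≤ 27)) → (¬(lim ≥ 2*cnt - 4 → 8*cnt ≤ 22)))))


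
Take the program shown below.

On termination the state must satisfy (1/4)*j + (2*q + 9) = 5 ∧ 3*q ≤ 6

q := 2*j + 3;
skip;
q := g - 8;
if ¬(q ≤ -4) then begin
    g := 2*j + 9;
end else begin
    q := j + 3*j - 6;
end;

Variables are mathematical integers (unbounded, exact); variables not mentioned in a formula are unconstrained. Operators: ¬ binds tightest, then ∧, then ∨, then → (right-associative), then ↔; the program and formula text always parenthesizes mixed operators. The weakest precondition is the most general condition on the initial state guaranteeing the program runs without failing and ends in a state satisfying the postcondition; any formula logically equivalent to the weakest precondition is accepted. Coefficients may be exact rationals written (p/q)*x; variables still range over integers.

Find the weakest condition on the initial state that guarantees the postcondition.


Working backward. After the program, the postcondition (1/4)*j + (2*q + 9) = 5 ∧ 3*q ≤ 6 must hold; in canonical form it is (1/4)*j + 2*q = -4 ∧ 3*q ≤ 6.
Then branch requires (1/4)*j + 2*q = -4 ∧ 3*q ≤ 6; else branch requires (33/4)*j = 8 ∧ 12*j ≤ 24.
Before the if: ((¬(q ≤ -4)) → ((1/4)*j + 2*q = -4 ∧ 3*q ≤ 6)) ∧ (q ≤ -4 → ((33/4)*j = 8 ∧ 12*j ≤ 24))
Before q := g - 8: ((¬(g ≤ 4)) → (2*g + (1/4)*j = 12 ∧ 3*g ≤ 30)) ∧ (g ≤ 4 → ((33/4)*j = 8 ∧ 12*j ≤ 24))
Before skip: ((¬(g ≤ 4)) → (2*g + (1/4)*j = 12 ∧ 3*g ≤ 30)) ∧ (g ≤ 4 → ((33/4)*j = 8 ∧ 12*j ≤ 24))
Before q := 2*j + 3: ((¬(g ≤ 4)) → (2*g + (1/4)*j = 12 ∧ 3*g ≤ 30)) ∧ (g ≤ 4 → ((33/4)*j = 8 ∧ 12*j ≤ 24))
Answer: WP = ((¬(g ≤ 4)) → (2*g + (1/4)*j = 12 ∧ 3*g ≤ 30)) ∧ (g ≤ 4 → ((33/4)*j = 8 ∧ 12*j ≤ 24))


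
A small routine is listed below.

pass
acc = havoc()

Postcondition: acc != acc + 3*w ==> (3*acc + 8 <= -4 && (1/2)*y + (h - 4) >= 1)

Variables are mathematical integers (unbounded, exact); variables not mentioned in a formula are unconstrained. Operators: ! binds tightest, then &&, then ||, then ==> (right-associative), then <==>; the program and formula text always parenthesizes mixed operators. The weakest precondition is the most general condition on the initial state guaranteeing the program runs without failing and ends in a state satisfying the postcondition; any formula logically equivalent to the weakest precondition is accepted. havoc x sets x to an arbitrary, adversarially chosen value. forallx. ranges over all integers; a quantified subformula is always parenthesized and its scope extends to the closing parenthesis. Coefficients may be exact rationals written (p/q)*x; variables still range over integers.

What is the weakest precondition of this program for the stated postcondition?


Working backward. After the program, the postcondition acc != acc + 3*w ==> (3*acc + 8 <= -4 && (1/2)*y + (h - 4) >= 1) must hold; in canonical form it is 3*w != 0 ==> (3*acc <= -12 && h + (1/2)*y >= 5).
Before havoc acc: forall acc_1. (3*w != 0 ==> (3*acc_1 <= -12 && h + (1/2)*y >= 5))
Before skip: forall acc_1. (3*w != 0 ==> (3*acc_1 <= -12 && h + (1/2)*y >= 5))
Answer: WP = forall acc_1. (3*w != 0 ==> (3*acc_1 <= -12 && h + (1/2)*y >= 5))


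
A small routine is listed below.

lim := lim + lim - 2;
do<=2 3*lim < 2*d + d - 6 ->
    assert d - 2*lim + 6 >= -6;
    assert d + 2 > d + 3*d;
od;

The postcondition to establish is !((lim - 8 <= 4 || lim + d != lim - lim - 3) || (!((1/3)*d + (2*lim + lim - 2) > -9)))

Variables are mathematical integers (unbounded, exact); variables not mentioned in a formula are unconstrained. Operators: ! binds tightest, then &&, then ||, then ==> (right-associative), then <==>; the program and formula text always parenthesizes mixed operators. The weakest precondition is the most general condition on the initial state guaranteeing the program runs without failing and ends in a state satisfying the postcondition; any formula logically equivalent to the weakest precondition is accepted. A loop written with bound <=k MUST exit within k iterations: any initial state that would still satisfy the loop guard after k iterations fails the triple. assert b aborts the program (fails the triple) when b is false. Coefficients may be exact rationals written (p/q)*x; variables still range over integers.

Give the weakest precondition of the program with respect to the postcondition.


Working backward. After the program, the postcondition !((lim - 8 <= 4 || lim + d != lim - lim - 3) || (!((1/3)*d + (2*lim + lim - 2) > -9))) must hold; in canonical form it is !(lim <= 12 || d + lim != -3 || (!((1/3)*d + 3*lim > -7))).
Before the loop (bound <=2), unroll the exhaustion recursion (WP_0 = exit-now case; WP_j = one more guarded iteration, up to j = 2):
  WP_0: (!(3*lim < 3*d - 6)) && (!(lim <= 12 || d + lim != -3 || (!((1/3)*d + 3*lim > -7))))
  WP_1: (3*lim < 3*d - 6 ==> (d >= 2*lim - 12 && 3*d < 2 && (!(3*lim < 3*d - 6)) && (!(lim <= 12 || d + lim != -3 || (!((1/3)*d + 3*lim > -7)))))) && ((!(3*lim < 3*d - 6)) ==> (!(lim <= 12 || d + lim != -3 || (!((1/3)*d + 3*lim > -7)))))
  WP_2: (3*lim < 3*d - 6 ==> (d >= 2*lim - 12 && 3*d < 2 && (3*lim < 3*d - 6 ==> (d >= 2*lim - 12 && 3*d < 2 && (!(3*lim < 3*d - 6)) && (!(lim <= 12 || d + lim != -3 || (!((1/3)*d + 3*lim > -7)))))) && ((!(3*lim < 3*d - 6)) ==> (!(lim <= 12 || d + lim != -3 || (!((1/3)*d + 3*lim > -7))))))) && ((!(3*lim < 3*d - 6)) ==> (!(lim <= 12 || d + lim != -3 || (!((1/3)*d + 3*lim > -7)))))
So before the loop: (3*lim < 3*d - 6 ==> (d >= 2*lim - 12 && 3*d < 2 && (3*lim < 3*d - 6 ==> (d >= 2*lim - 12 && 3*d < 2 && (!(3*lim < 3*d - 6)) && (!(lim <= 12 || d + lim != -3 || (!((1/3)*d + 3*lim > -7)))))) && ((!(3*lim < 3*d - 6)) ==> (!(lim <= 12 || d + lim != -3 || (!((1/3)*d + 3*lim > -7))))))) && ((!(3*lim < 3*d - 6)) ==> (!(lim <= 12 || d + lim != -3 || (!((1/3)*d + 3*lim > -7)))))
Before lim := lim + lim - 2: (6*lim < 3*d ==> (d >= 4*lim - 16 && 3*d < 2 && (6*lim < 3*d ==> (d >= 4*lim - 16 && 3*d < 2 && (!(6*lim < 3*d)) && (!(2*lim <= 14 || d + 2*lim != -1 || (!((1/3)*d + 6*lim > -1)))))) && ((!(6*lim < 3*d)) ==> (!(2*lim <= 14 || d + 2*lim != -1 || (!((1/3)*d + 6*lim > -1))))))) && ((!(6*lim < 3*d)) ==> (!(2*lim <= 14 || d + 2*lim != -1 || (!((1/3)*d + 6*lim > -1)))))
Answer: WP = (6*lim < 3*d ==> (d >= 4*lim - 16 && 3*d < 2 && (6*lim < 3*d ==> (d >= 4*lim - 16 && 3*d < 2 && (!(6*lim < 3*d)) && (!(2*lim <= 14 || d + 2*lim != -1 || (!((1/3)*d + 6*lim > -1)))))) && ((!(6*lim < 3*d)) ==> (!(2*lim <= 14 || d + 2*lim != -1 || (!((1/3)*d + 6*lim > -1))))))) && ((!(6*lim < 3*d)) ==> (!(2*lim <= 14 || d + 2*lim != -1 || (!((1/3)*d + 6*lim > -1)))))


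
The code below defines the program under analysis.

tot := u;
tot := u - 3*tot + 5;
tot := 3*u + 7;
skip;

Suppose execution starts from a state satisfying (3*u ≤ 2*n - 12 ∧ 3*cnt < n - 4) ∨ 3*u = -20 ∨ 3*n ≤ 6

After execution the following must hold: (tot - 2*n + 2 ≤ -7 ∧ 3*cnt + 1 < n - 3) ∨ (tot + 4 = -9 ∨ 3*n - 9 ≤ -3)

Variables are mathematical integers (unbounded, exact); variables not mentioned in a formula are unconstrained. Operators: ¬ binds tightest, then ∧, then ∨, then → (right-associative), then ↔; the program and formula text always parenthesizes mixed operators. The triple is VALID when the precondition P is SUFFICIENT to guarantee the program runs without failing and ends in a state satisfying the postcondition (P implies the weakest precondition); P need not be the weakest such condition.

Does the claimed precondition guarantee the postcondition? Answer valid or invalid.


Working backward. After the program, the postcondition (tot - 2*n + 2 ≤ -7 ∧ 3*cnt + 1 < n - 3) ∨ (tot + 4 = -9 ∨ 3*n - 9 ≤ -3) must hold; in canonical form it is (tot ≤ 2*n - 9 ∧ 3*cnt < n - 4) ∨ tot = -13 ∨ 3*n ≤ 6.
Before skip: (tot ≤ 2*n - 9 ∧ 3*cnt < n - 4) ∨ tot = -13 ∨ 3*n ≤ 6
Before tot := 3*u + 7: (3*u ≤ 2*n - 16 ∧ 3*cnt < n - 4) ∨ 3*u = -20 ∨ 3*n ≤ 6
Before tot := u - 3*tot + 5: (3*u ≤ 2*n - 16 ∧ 3*cnt < n - 4) ∨ 3*u = -20 ∨ 3*n ≤ 6
Before tot := u: (3*u ≤ 2*n - 16 ∧ 3*cnt < n - 4) ∨ 3*u = -20 ∨ 3*n ≤ 6
The weakest precondition is (3*u ≤ 2*n - 16 ∧ 3*cnt < n - 4) ∨ 3*u = -20 ∨ 3*n ≤ 6.
Check whether (3*u ≤ 2*n - 12 ∧ 3*cnt < n - 4) ∨ 3*u = -20 ∨ 3*n ≤ 6 implies it.
Countermodel: at the initial state cnt = -1, n = 3, u = -2, the precondition holds but the weakest precondition fails.
Answer: invalid


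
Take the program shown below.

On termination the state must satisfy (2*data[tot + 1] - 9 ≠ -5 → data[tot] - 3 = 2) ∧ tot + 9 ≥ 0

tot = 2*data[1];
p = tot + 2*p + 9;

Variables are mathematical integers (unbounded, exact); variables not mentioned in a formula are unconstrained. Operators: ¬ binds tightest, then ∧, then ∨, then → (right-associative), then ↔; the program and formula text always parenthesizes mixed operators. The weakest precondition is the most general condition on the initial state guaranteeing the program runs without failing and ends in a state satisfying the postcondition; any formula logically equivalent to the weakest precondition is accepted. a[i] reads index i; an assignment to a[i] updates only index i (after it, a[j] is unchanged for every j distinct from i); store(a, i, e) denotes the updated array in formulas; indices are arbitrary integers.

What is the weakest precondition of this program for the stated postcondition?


Working backward. After the program, the postcondition (2*data[tot + 1] - 9 ≠ -5 → data[tot] - 3 = 2) ∧ tot + 9 ≥ 0 must hold; in canonical form it is (2*data[tot + 1] ≠ 4 → data[tot] = 5) ∧ tot ≥ -9.
Before p := tot + 2*p + 9: (2*data[tot + 1] ≠ 4 → data[tot] = 5) ∧ tot ≥ -9
Before tot := 2*data[1]: (2*data[2*data[1] + 1] ≠ 4 → data[2*data[1]] = 5) ∧ 2*data[1] ≥ -9
Answer: WP = (2*data[2*data[1] + 1] ≠ 4 → data[2*data[1]] = 5) ∧ 2*data[1] ≥ -9


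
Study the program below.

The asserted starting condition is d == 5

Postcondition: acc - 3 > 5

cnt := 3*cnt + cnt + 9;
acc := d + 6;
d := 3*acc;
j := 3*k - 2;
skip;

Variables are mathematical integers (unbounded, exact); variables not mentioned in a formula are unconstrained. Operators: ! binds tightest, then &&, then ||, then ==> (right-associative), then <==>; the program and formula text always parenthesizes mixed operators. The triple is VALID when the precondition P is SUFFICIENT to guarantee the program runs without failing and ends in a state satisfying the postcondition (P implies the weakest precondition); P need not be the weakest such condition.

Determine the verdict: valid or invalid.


Working backward. After the program, the postcondition acc - 3 > 5 must hold; in canonical form it is acc > 8.
Before skip: acc > 8
Before j := 3*k - 2: acc > 8
Before d := 3*acc: acc > 8
Before acc := d + 6: d > 2
Before cnt := 3*cnt + cnt + 9: d > 2
The weakest precondition is d > 2.
Check whether d == 5 implies it.
Every state satisfying the precondition satisfies the weakest precondition: the implication holds.
Answer: valid


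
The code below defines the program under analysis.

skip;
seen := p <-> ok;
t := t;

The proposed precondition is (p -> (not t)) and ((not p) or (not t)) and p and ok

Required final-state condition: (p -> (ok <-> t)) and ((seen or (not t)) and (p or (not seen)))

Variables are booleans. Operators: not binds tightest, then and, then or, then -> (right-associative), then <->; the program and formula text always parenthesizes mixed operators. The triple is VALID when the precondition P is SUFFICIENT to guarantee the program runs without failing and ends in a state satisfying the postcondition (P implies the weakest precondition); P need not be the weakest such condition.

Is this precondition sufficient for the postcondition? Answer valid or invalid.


Working backward. After the program, the postcondition (p -> (ok <-> t)) and ((seen or (not t)) and (p or (not seen))) must hold; in canonical form it is (p -> (ok <-> t)) and (seen or (not t)) and (p or (not seen)).
Before t := t: (p -> (ok <-> t)) and (seen or (not t)) and (p or (not seen))
Before seen := p <-> ok: (p -> (ok <-> t)) and ((p <-> ok) or (not t)) and (p or (not (p <-> ok)))
Before skip: (p -> (ok <-> t)) and ((p <-> ok) or (not t)) and (p or (not (p <-> ok)))
The weakest precondition is (p -> (ok <-> t)) and ((p <-> ok) or (not t)) and (p or (not (p <-> ok))).
Check whether (p -> (not t)) and ((not p) or (not t)) and p and ok implies it.
Countermodel: at the initial state ok = true, p = true, t = false, the precondition holds but the weakest precondition fails.
Answer: invalid


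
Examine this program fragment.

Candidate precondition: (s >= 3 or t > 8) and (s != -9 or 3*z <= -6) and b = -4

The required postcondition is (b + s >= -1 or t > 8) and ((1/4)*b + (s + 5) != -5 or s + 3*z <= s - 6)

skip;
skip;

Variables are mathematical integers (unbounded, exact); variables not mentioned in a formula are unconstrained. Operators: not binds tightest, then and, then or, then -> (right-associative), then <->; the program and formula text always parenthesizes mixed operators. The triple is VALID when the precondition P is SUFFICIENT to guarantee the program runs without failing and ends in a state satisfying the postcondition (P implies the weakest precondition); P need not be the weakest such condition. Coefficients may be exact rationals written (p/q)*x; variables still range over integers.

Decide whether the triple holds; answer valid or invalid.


Working backward. After the program, the postcondition (b + s >= -1 or t > 8) and ((1/4)*b + (s + 5) != -5 or s + 3*z <= s - 6) must hold; in canonical form it is (b + s >= -1 or t > 8) and ((1/4)*b + s != -10 or 3*z <= -6).
Before skip: (b + s >= -1 or t > 8) and ((1/4)*b + s != -10 or 3*z <= -6)
Before skip: (b + s >= -1 or t > 8) and ((1/4)*b + s != -10 or 3*z <= -6)
The weakest precondition is (b + s >= -1 or t > 8) and ((1/4)*b + s != -10 or 3*z <= -6).
Check whether (s >= 3 or t > 8) and (s != -9 or 3*z <= -6) and b = -4 implies it.
Every state satisfying the precondition satisfies the weakest precondition: the implication holds.
Answer: valid


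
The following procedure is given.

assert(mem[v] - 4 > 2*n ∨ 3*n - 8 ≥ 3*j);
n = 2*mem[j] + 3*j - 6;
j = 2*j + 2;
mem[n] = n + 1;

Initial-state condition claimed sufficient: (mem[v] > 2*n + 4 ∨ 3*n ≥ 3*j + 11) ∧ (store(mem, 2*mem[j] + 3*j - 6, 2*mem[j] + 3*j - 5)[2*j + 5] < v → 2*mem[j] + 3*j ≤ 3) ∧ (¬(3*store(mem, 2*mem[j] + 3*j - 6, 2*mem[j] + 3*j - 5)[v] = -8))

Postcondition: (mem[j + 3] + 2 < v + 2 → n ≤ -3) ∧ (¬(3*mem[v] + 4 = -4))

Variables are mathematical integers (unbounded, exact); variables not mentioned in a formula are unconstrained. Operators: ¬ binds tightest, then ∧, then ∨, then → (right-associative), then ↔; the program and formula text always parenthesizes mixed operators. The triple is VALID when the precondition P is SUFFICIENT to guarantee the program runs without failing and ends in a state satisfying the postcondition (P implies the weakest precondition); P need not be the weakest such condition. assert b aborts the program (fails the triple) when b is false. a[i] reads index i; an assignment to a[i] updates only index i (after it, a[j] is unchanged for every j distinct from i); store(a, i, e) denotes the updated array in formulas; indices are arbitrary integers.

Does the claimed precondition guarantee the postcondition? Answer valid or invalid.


Working backward. After the program, the postcondition (mem[j + 3] + 2 < v + 2 → n ≤ -3) ∧ (¬(3*mem[v] + 4 = -4)) must hold; in canonical form it is (mem[j + 3] < v → n ≤ -3) ∧ (¬(3*mem[v] = -8)).
Before mem[n] := n + 1: (store(mem, n, n + 1)[j + 3] < v → n ≤ -3) ∧ (¬(3*store(mem, n, n + 1)[v] = -8))
Before j := 2*j + 2: (store(mem, n, n + 1)[2*j + 5] < v → n ≤ -3) ∧ (¬(3*store(mem, n, n + 1)[v] = -8))
Before n := 2*mem[j] + 3*j - 6: (store(mem, 2*mem[j] + 3*j - 6, 2*mem[j] + 3*j - 5)[2*j + 5] < v → 2*mem[j] + 3*j ≤ 3) ∧ (¬(3*store(mem, 2*mem[j] + 3*j - 6, 2*mem[j] + 3*j - 5)[v] = -8))
Before assert mem[v] - 4 > 2*n ∨ 3*n - 8 ≥ 3*j: (mem[v] > 2*n + 4 ∨ 3*n ≥ 3*j + 8) ∧ (store(mem, 2*mem[j] + 3*j - 6, 2*mem[j] + 3*j - 5)[2*j + 5] < v → 2*mem[j] + 3*j ≤ 3) ∧ (¬(3*store(mem, 2*mem[j] + 3*j - 6, 2*mem[j] + 3*j - 5)[v] = -8))
The weakest precondition is (mem[v] > 2*n + 4 ∨ 3*n ≥ 3*j + 8) ∧ (store(mem, 2*mem[j] + 3*j - 6, 2*mem[j] + 3*j - 5)[2*j + 5] < v → 2*mem[j] + 3*j ≤ 3) ∧ (¬(3*store(mem, 2*mem[j] + 3*j - 6, 2*mem[j] + 3*j - 5)[v] = -8)).
Check whether (mem[v] > 2*n + 4 ∨ 3*n ≥ 3*j + 11) ∧ (store(mem, 2*mem[j] + 3*j - 6, 2*mem[j] + 3*j - 5)[2*j + 5] < v → 2*mem[j] + 3*j ≤ 3) ∧ (¬(3*store(mem, 2*mem[j] + 3*j - 6, 2*mem[j] + 3*j - 5)[v] = -8)) implies it.
Every state satisfying the precondition satisfies the weakest precondition: the implication holds.
Answer: valid


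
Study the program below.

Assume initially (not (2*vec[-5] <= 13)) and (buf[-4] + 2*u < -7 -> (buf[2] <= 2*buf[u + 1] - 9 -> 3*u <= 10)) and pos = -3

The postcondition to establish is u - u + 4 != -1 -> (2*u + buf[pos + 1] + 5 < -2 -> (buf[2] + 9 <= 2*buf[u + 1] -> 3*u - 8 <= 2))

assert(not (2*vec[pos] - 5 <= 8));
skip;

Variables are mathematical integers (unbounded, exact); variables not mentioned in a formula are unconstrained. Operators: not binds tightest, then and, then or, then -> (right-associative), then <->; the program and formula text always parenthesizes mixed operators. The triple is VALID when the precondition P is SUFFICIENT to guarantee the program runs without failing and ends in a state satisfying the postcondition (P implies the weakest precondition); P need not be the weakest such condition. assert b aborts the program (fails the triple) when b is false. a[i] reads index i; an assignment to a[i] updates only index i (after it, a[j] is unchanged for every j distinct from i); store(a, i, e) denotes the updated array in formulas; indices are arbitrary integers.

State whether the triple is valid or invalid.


Working backward. After the program, the postcondition u - u + 4 != -1 -> (2*u + buf[pos + 1] + 5 < -2 -> (buf[2] + 9 <= 2*buf[u + 1] -> 3*u - 8 <= 2)) must hold; in canonical form it is buf[pos + 1] + 2*u < -7 -> (buf[2] <= 2*buf[u + 1] - 9 -> 3*u <= 10).
Before skip: buf[pos + 1] + 2*u < -7 -> (buf[2] <= 2*buf[u + 1] - 9 -> 3*u <= 10)
Before assert not (2*vec[pos] - 5 <= 8): (not (2*vec[pos] <= 13)) and (buf[pos + 1] + 2*u < -7 -> (buf[2] <= 2*buf[u + 1] - 9 -> 3*u <= 10))
The weakest precondition is (not (2*vec[pos] <= 13)) and (buf[pos + 1] + 2*u < -7 -> (buf[2] <= 2*buf[u + 1] - 9 -> 3*u <= 10)).
Check whether (not (2*vec[-5] <= 13)) and (buf[-4] + 2*u < -7 -> (buf[2] <= 2*buf[u + 1] - 9 -> 3*u <= 10)) and pos = -3 implies it.
Countermodel: at the initial state buf = {[-5] = 0, [-4] = 15521, [-3] = 0, [-2] = -16, [2] = -9, [5] = 0, elsewhere 0}, pos = -3, u = 4, vec = {[-5] = 7, [-4] = 7, [-3] = 7, [-2] = 7, [2] = 7, [5] = 7, elsewhere 7}, the precondition holds but the weakest precondition fails.
Answer: invalid
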